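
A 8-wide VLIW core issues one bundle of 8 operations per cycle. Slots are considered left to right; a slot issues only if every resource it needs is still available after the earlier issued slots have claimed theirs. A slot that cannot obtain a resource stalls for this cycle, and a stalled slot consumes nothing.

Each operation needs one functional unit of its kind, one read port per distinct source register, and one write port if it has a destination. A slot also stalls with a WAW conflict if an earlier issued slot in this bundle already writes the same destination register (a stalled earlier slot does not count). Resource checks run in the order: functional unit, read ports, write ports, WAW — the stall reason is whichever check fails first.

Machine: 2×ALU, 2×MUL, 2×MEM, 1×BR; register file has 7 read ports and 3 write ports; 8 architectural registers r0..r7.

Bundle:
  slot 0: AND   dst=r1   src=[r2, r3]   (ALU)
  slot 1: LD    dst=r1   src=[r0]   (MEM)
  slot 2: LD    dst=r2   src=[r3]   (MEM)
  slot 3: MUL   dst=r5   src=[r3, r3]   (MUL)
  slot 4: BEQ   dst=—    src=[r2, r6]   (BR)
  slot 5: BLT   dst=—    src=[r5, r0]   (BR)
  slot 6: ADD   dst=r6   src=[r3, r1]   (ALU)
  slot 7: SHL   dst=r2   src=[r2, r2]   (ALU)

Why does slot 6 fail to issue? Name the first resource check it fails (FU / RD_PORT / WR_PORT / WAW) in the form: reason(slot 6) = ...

reason(slot 6) = RD_PORT

  0. ALU→r1 ⇒ go  {1A/2Mu/2Ld/1B | 5r 2w}
  1. MEM→r1 ⇒ no(WAW)  {1A/2Mu/2Ld/1B | 5r 2w}
  2. MEM→r2 ⇒ go  {1A/2Mu/1Ld/1B | 4r 1w}
  3. MUL→r5 ⇒ go  {1A/1Mu/1Ld/1B | 3r 0w}
  4. BR ⇒ go  {1A/1Mu/1Ld/0B | 1r 0w}
  5. BR ⇒ no(FU)  {1A/1Mu/1Ld/0B | 1r 0w}
  6. ALU→r6 ⇒ no(RD_PORT)  {1A/1Mu/1Ld/0B | 1r 0w}
  7. ALU→r2 ⇒ no(WR_PORT)  {1A/1Mu/1Ld/0B | 1r 0w}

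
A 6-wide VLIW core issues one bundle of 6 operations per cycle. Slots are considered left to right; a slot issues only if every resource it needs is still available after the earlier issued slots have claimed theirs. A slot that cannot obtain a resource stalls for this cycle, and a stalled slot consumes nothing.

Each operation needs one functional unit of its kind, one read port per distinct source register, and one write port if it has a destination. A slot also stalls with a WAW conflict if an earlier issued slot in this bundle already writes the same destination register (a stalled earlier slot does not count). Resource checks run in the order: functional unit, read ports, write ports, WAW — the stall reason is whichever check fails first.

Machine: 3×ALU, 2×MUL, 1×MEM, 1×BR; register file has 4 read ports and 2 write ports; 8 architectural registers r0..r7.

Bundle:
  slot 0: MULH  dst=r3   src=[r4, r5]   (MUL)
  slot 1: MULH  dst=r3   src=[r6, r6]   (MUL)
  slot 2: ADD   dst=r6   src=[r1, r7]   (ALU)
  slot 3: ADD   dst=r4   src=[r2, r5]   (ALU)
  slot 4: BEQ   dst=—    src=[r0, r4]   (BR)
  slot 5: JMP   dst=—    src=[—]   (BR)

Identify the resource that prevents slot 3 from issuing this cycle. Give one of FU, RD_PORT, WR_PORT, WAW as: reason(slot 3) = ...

[0] MUL needs rd=2 wr=1: ok; after: ALU=3 MUL=1 MEM=1 BR=1, R=2, W=1
[1] MUL needs rd=1 wr=1: WAW; after: ALU=3 MUL=1 MEM=1 BR=1, R=2, W=1
[2] ALU needs rd=2 wr=1: ok; after: ALU=2 MUL=1 MEM=1 BR=1, R=0, W=0
[3] ALU needs rd=2 wr=1: RD_PORT; after: ALU=2 MUL=1 MEM=1 BR=1, R=0, W=0
[4] BR needs rd=2 wr=0: RD_PORT; after: ALU=2 MUL=1 MEM=1 BR=1, R=0, W=0
[5] BR needs rd=0 wr=0: ok; after: ALU=2 MUL=1 MEM=1 BR=0, R=0, W=0

reason(slot 3) = RD_PORT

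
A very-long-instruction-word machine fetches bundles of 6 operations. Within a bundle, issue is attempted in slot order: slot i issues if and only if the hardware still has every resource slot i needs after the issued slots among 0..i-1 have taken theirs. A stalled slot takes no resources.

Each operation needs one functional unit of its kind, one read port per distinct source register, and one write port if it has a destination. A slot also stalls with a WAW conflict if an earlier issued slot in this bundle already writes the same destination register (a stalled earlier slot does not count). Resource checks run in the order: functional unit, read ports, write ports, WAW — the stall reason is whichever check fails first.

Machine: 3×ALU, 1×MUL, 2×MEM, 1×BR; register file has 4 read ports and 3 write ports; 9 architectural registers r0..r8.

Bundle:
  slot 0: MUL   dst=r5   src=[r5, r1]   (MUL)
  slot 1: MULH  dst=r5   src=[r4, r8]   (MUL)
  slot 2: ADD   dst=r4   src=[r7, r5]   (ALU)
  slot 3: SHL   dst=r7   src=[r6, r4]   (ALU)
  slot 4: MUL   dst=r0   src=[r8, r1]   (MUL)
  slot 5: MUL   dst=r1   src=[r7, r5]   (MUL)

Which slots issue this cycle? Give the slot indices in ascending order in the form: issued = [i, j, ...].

issued = [0, 2]

[0] MUL needs rd=2 wr=1: ok; after: ALU=3 MUL=0 MEM=2 BR=1, R=2, W=2
[1] MUL needs rd=2 wr=1: FU; after: ALU=3 MUL=0 MEM=2 BR=1, R=2, W=2
[2] ALU needs rd=2 wr=1: ok; after: ALU=2 MUL=0 MEM=2 BR=1, R=0, W=1
[3] ALU needs rd=2 wr=1: RD_PORT; after: ALU=2 MUL=0 MEM=2 BR=1, R=0, W=1
[4] MUL needs rd=2 wr=1: FU; after: ALU=2 MUL=0 MEM=2 BR=1, R=0, W=1
[5] MUL needs rd=2 wr=1: FU; after: ALU=2 MUL=0 MEM=2 BR=1, R=0, W=1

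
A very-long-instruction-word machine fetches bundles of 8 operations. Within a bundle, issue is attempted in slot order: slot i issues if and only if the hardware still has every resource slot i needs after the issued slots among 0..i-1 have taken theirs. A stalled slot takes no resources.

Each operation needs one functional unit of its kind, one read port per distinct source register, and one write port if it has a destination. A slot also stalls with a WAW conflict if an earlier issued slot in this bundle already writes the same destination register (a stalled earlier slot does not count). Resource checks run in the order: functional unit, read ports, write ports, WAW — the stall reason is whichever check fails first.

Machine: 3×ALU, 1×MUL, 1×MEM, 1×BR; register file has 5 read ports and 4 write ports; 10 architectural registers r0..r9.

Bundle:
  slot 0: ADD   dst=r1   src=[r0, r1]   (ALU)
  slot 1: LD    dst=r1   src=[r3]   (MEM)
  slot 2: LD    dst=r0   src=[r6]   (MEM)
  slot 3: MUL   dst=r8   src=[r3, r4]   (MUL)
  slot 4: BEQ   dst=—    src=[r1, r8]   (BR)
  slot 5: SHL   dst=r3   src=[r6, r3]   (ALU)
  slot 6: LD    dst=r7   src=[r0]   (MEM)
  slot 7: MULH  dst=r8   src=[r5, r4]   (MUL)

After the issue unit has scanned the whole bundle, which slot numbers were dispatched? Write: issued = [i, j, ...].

issued = [0, 2, 3]

  0. ALU→r1 ⇒ go  {2A/1Mu/1Ld/1B | 3r 3w}
  1. MEM→r1 ⇒ no(WAW)  {2A/1Mu/1Ld/1B | 3r 3w}
  2. MEM→r0 ⇒ go  {2A/1Mu/0Ld/1B | 2r 2w}
  3. MUL→r8 ⇒ go  {2A/0Mu/0Ld/1B | 0r 1w}
  4. BR ⇒ no(RD_PORT)  {2A/0Mu/0Ld/1B | 0r 1w}
  5. ALU→r3 ⇒ no(RD_PORT)  {2A/0Mu/0Ld/1B | 0r 1w}
  6. MEM→r7 ⇒ no(FU)  {2A/0Mu/0Ld/1B | 0r 1w}
  7. MUL→r8 ⇒ no(FU)  {2A/0Mu/0Ld/1B | 0r 1w}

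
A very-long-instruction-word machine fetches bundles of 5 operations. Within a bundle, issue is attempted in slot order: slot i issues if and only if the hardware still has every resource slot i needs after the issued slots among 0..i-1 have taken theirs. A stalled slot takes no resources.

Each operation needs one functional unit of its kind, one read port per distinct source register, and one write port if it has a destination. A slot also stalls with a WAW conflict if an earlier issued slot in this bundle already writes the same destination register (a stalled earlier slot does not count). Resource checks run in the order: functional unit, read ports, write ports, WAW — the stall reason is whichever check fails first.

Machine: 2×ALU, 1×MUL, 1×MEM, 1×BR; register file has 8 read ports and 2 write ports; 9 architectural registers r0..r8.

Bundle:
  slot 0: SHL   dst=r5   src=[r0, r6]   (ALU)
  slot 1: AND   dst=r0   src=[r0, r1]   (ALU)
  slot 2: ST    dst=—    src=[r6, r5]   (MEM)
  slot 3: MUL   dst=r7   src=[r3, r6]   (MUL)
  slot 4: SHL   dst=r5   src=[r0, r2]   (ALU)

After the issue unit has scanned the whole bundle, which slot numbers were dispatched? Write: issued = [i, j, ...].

  0. ALU→r5 ⇒ go  {1A/1Mu/1Ld/1B | 6r 1w}
  1. ALU→r0 ⇒ go  {0A/1Mu/1Ld/1B | 4r 0w}
  2. MEM ⇒ go  {0A/1Mu/0Ld/1B | 2r 0w}
  3. MUL→r7 ⇒ no(WR_PORT)  {0A/1Mu/0Ld/1B | 2r 0w}
  4. ALU→r5 ⇒ no(FU)  {0A/1Mu/0Ld/1B | 2r 0w}

issued = [0, 1, 2]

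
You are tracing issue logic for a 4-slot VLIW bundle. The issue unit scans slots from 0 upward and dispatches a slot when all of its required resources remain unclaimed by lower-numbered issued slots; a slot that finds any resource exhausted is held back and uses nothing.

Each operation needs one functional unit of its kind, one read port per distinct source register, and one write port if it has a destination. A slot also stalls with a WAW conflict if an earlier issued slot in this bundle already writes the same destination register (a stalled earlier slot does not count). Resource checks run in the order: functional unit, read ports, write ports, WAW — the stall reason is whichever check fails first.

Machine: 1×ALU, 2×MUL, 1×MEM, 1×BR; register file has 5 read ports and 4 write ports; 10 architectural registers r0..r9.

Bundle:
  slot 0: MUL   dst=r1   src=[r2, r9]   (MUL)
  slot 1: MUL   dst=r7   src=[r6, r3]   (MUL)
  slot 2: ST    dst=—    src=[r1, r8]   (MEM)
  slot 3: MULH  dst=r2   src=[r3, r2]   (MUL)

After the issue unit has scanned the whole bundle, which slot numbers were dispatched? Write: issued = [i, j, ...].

issued = [0, 1]

slot 0 (MUL): ISSUE — free A1,Mu1,Ld1,B1 rp3 wp3
slot 1 (MUL): ISSUE — free A1,Mu0,Ld1,B1 rp1 wp2
slot 2 (MEM): stall RD_PORT — free A1,Mu0,Ld1,B1 rp1 wp2
slot 3 (MUL): stall FU — free A1,Mu0,Ld1,B1 rp1 wp2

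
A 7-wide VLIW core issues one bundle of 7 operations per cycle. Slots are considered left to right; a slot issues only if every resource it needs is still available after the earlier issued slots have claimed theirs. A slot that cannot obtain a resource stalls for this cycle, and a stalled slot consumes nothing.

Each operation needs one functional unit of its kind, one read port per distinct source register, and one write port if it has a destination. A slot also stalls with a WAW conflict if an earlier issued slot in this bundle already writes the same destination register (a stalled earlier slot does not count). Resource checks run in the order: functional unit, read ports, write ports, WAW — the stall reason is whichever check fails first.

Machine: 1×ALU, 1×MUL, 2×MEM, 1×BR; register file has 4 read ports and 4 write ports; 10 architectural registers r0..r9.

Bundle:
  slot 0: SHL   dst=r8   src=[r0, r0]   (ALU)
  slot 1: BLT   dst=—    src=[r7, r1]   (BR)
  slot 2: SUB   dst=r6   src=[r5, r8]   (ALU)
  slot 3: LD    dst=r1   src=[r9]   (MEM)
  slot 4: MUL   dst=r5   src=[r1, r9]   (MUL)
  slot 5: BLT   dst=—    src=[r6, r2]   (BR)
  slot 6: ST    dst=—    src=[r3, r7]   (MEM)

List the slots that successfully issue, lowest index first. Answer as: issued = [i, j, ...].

slot 0 (ALU): ISSUE — free A0,Mu1,Ld2,B1 rp3 wp3
slot 1 (BR): ISSUE — free A0,Mu1,Ld2,B0 rp1 wp3
slot 2 (ALU): stall FU — free A0,Mu1,Ld2,B0 rp1 wp3
slot 3 (MEM): ISSUE — free A0,Mu1,Ld1,B0 rp0 wp2
slot 4 (MUL): stall RD_PORT — free A0,Mu1,Ld1,B0 rp0 wp2
slot 5 (BR): stall FU — free A0,Mu1,Ld1,B0 rp0 wp2
slot 6 (MEM): stall RD_PORT — free A0,Mu1,Ld1,B0 rp0 wp2

issued = [0, 1, 3]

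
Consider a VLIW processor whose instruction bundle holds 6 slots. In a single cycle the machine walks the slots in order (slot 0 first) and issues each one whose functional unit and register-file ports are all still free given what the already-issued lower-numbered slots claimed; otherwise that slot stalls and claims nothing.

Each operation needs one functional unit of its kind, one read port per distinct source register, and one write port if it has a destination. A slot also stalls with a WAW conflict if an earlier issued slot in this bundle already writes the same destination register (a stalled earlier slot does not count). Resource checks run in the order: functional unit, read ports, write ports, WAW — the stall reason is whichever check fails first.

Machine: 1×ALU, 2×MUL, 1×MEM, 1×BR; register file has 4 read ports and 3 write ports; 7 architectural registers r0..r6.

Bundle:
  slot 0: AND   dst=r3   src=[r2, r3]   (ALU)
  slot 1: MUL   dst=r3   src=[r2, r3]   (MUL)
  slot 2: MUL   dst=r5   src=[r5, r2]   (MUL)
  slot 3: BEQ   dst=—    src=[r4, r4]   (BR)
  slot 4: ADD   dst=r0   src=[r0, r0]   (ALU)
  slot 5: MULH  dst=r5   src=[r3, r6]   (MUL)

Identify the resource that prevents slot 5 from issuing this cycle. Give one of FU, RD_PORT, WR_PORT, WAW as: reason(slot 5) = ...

slot 0 (ALU): ISSUE — free A0,Mu2,Ld1,B1 rp2 wp2
slot 1 (MUL): stall WAW — free A0,Mu2,Ld1,B1 rp2 wp2
slot 2 (MUL): ISSUE — free A0,Mu1,Ld1,B1 rp0 wp1
slot 3 (BR): stall RD_PORT — free A0,Mu1,Ld1,B1 rp0 wp1
slot 4 (ALU): stall FU — free A0,Mu1,Ld1,B1 rp0 wp1
slot 5 (MUL): stall RD_PORT — free A0,Mu1,Ld1,B1 rp0 wp1

reason(slot 5) = RD_PORT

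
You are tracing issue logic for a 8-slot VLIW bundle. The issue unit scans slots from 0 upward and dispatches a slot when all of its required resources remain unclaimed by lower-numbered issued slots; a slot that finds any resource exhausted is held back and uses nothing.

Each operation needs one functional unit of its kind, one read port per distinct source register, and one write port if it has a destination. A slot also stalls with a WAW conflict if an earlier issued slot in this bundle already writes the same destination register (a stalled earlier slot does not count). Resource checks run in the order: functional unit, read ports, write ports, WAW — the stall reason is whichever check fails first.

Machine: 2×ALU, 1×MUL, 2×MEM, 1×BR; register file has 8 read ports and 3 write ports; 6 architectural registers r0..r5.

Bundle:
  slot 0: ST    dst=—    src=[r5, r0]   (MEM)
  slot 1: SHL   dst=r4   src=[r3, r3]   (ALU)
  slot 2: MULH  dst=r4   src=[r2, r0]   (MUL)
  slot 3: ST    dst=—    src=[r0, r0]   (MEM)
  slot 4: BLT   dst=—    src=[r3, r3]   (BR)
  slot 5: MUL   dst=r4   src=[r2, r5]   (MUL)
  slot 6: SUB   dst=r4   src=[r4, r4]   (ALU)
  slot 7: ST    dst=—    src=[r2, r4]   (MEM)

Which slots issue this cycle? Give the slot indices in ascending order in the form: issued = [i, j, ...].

slot 0 (MEM): ISSUE — free A2,Mu1,Ld1,B1 rp6 wp3
slot 1 (ALU): ISSUE — free A1,Mu1,Ld1,B1 rp5 wp2
slot 2 (MUL): stall WAW — free A1,Mu1,Ld1,B1 rp5 wp2
slot 3 (MEM): ISSUE — free A1,Mu1,Ld0,B1 rp4 wp2
slot 4 (BR): ISSUE — free A1,Mu1,Ld0,B0 rp3 wp2
slot 5 (MUL): stall WAW — free A1,Mu1,Ld0,B0 rp3 wp2
slot 6 (ALU): stall WAW — free A1,Mu1,Ld0,B0 rp3 wp2
slot 7 (MEM): stall FU — free A1,Mu1,Ld0,B0 rp3 wp2

issued = [0, 1, 3, 4]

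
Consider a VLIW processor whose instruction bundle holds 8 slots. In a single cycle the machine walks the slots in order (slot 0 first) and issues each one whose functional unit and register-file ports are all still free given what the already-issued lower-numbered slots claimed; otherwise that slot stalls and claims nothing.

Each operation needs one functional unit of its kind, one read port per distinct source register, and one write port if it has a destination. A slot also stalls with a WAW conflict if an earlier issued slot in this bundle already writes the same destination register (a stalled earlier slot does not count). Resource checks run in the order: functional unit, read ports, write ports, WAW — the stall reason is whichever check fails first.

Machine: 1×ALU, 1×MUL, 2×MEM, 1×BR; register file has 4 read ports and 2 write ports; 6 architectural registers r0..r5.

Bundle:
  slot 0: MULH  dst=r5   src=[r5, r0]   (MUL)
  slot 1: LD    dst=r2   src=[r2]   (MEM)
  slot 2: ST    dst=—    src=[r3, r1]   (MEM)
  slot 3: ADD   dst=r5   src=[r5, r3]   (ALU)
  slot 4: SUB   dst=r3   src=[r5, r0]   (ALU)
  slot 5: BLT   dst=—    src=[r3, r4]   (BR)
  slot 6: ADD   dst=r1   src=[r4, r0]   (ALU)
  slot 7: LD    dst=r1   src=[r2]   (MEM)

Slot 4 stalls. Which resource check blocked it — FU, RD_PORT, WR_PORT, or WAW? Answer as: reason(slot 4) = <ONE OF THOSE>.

reason(slot 4) = RD_PORT

  0. MUL→r5 ⇒ go  {1A/0Mu/2Ld/1B | 2r 1w}
  1. MEM→r2 ⇒ go  {1A/0Mu/1Ld/1B | 1r 0w}
  2. MEM ⇒ no(RD_PORT)  {1A/0Mu/1Ld/1B | 1r 0w}
  3. ALU→r5 ⇒ no(RD_PORT)  {1A/0Mu/1Ld/1B | 1r 0w}
  4. ALU→r3 ⇒ no(RD_PORT)  {1A/0Mu/1Ld/1B | 1r 0w}
  5. BR ⇒ no(RD_PORT)  {1A/0Mu/1Ld/1B | 1r 0w}
  6. ALU→r1 ⇒ no(RD_PORT)  {1A/0Mu/1Ld/1B | 1r 0w}
  7. MEM→r1 ⇒ no(WR_PORT)  {1A/0Mu/1Ld/1B | 1r 0w}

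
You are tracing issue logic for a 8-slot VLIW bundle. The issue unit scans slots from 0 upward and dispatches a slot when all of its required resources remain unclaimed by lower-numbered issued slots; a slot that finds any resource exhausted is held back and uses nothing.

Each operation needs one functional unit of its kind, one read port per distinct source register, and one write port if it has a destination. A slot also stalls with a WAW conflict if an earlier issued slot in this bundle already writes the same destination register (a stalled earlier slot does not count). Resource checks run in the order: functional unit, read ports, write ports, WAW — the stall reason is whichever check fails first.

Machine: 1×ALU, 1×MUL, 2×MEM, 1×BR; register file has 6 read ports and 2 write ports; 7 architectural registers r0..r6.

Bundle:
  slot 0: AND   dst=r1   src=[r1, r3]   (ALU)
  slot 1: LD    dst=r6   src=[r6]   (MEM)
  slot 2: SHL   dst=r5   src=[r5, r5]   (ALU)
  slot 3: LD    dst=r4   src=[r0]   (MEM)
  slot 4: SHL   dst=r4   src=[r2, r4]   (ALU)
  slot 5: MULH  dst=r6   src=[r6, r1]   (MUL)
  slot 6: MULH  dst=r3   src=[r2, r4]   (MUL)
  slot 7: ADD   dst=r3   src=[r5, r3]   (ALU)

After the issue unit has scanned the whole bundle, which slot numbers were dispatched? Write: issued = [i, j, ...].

  0. ALU→r1 ⇒ go  {0A/1Mu/2Ld/1B | 4r 1w}
  1. MEM→r6 ⇒ go  {0A/1Mu/1Ld/1B | 3r 0w}
  2. ALU→r5 ⇒ no(FU)  {0A/1Mu/1Ld/1B | 3r 0w}
  3. MEM→r4 ⇒ no(WR_PORT)  {0A/1Mu/1Ld/1B | 3r 0w}
  4. ALU→r4 ⇒ no(FU)  {0A/1Mu/1Ld/1B | 3r 0w}
  5. MUL→r6 ⇒ no(WR_PORT)  {0A/1Mu/1Ld/1B | 3r 0w}
  6. MUL→r3 ⇒ no(WR_PORT)  {0A/1Mu/1Ld/1B | 3r 0w}
  7. ALU→r3 ⇒ no(FU)  {0A/1Mu/1Ld/1B | 3r 0w}

issued = [0, 1]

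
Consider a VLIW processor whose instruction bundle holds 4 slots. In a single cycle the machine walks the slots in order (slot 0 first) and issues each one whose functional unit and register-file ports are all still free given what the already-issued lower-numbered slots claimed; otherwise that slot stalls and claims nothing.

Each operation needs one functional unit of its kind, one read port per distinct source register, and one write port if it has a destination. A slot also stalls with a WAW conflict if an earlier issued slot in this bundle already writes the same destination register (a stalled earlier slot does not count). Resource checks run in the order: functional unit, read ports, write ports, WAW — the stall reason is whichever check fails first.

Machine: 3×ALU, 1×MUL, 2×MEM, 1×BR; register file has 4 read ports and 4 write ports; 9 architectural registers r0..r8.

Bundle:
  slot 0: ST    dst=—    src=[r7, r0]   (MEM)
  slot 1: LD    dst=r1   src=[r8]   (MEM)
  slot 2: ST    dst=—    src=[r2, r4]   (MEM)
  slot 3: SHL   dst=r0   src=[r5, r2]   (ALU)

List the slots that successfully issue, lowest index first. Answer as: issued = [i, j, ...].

issued = [0, 1]

(0) want 1×MEM +2rd +0wr — yes → AL3|MU1|ME1|BR1|rd2|wr4
(1) want 1×MEM +1rd +1wr — yes → AL3|MU1|ME0|BR1|rd1|wr3
(2) want 1×MEM +2rd +0wr — FU → AL3|MU1|ME0|BR1|rd1|wr3
(3) want 1×ALU +2rd +1wr — RD_PORT → AL3|MU1|ME0|BR1|rd1|wr3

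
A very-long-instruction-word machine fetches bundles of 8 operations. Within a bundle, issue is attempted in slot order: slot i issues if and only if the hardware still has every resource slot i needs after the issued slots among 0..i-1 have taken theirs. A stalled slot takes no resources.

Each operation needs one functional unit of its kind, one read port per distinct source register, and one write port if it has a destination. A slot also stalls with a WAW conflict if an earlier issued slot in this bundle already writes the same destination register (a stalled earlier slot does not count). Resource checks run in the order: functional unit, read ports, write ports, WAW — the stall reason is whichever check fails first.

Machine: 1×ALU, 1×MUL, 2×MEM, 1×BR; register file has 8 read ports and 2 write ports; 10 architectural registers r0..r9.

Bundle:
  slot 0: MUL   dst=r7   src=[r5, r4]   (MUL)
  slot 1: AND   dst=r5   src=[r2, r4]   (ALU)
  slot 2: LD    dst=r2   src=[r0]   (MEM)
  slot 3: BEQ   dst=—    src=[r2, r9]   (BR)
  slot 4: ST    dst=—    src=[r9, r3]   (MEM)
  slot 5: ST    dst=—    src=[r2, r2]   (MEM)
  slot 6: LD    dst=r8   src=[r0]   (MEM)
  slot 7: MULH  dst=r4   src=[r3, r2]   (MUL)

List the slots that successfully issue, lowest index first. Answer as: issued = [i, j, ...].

  0. MUL→r7 ⇒ go  {1A/0Mu/2Ld/1B | 6r 1w}
  1. ALU→r5 ⇒ go  {0A/0Mu/2Ld/1B | 4r 0w}
  2. MEM→r2 ⇒ no(WR_PORT)  {0A/0Mu/2Ld/1B | 4r 0w}
  3. BR ⇒ go  {0A/0Mu/2Ld/0B | 2r 0w}
  4. MEM ⇒ go  {0A/0Mu/1Ld/0B | 0r 0w}
  5. MEM ⇒ no(RD_PORT)  {0A/0Mu/1Ld/0B | 0r 0w}
  6. MEM→r8 ⇒ no(RD_PORT)  {0A/0Mu/1Ld/0B | 0r 0w}
  7. MUL→r4 ⇒ no(FU)  {0A/0Mu/1Ld/0B | 0r 0w}

issued = [0, 1, 3, 4]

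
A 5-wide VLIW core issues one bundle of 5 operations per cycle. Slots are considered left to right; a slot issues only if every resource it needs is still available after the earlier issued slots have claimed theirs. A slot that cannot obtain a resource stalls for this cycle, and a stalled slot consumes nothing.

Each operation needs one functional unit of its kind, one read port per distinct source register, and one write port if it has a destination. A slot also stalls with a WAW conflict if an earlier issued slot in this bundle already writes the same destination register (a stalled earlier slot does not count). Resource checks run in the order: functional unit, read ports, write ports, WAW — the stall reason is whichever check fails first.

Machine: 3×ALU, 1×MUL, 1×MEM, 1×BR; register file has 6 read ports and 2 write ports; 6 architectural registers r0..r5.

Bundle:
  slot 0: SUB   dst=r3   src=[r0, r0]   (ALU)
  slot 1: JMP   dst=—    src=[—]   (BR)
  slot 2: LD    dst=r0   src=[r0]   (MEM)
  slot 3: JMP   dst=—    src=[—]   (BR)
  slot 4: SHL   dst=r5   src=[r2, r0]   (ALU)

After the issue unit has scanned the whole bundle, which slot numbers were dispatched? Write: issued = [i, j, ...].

issued = [0, 1, 2]

slot 0 (ALU): ISSUE — free A2,Mu1,Ld1,B1 rp5 wp1
slot 1 (BR): ISSUE — free A2,Mu1,Ld1,B0 rp5 wp1
slot 2 (MEM): ISSUE — free A2,Mu1,Ld0,B0 rp4 wp0
slot 3 (BR): stall FU — free A2,Mu1,Ld0,B0 rp4 wp0
slot 4 (ALU): stall WR_PORT — free A2,Mu1,Ld0,B0 rp4 wp0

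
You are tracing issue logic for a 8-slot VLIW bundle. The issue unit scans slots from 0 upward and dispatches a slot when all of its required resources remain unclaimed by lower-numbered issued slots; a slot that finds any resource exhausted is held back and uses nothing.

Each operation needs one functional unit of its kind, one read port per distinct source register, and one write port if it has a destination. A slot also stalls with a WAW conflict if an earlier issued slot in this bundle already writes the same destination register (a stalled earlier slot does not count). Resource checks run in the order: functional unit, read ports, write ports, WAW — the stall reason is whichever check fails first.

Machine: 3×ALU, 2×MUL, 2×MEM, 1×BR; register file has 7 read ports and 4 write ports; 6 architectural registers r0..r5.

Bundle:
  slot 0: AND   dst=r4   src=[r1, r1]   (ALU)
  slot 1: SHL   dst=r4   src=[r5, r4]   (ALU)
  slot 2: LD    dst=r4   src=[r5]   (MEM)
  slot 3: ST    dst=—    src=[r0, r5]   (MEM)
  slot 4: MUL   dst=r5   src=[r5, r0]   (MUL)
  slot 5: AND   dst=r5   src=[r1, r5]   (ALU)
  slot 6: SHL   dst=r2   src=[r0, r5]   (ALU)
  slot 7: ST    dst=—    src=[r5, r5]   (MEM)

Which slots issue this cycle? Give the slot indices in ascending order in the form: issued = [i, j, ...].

[0] ALU needs rd=1 wr=1: ok; after: ALU=2 MUL=2 MEM=2 BR=1, R=6, W=3
[1] ALU needs rd=2 wr=1: WAW; after: ALU=2 MUL=2 MEM=2 BR=1, R=6, W=3
[2] MEM needs rd=1 wr=1: WAW; after: ALU=2 MUL=2 MEM=2 BR=1, R=6, W=3
[3] MEM needs rd=2 wr=0: ok; after: ALU=2 MUL=2 MEM=1 BR=1, R=4, W=3
[4] MUL needs rd=2 wr=1: ok; after: ALU=2 MUL=1 MEM=1 BR=1, R=2, W=2
[5] ALU needs rd=2 wr=1: WAW; after: ALU=2 MUL=1 MEM=1 BR=1, R=2, W=2
[6] ALU needs rd=2 wr=1: ok; after: ALU=1 MUL=1 MEM=1 BR=1, R=0, W=1
[7] MEM needs rd=1 wr=0: RD_PORT; after: ALU=1 MUL=1 MEM=1 BR=1, R=0, W=1

issued = [0, 3, 4, 6]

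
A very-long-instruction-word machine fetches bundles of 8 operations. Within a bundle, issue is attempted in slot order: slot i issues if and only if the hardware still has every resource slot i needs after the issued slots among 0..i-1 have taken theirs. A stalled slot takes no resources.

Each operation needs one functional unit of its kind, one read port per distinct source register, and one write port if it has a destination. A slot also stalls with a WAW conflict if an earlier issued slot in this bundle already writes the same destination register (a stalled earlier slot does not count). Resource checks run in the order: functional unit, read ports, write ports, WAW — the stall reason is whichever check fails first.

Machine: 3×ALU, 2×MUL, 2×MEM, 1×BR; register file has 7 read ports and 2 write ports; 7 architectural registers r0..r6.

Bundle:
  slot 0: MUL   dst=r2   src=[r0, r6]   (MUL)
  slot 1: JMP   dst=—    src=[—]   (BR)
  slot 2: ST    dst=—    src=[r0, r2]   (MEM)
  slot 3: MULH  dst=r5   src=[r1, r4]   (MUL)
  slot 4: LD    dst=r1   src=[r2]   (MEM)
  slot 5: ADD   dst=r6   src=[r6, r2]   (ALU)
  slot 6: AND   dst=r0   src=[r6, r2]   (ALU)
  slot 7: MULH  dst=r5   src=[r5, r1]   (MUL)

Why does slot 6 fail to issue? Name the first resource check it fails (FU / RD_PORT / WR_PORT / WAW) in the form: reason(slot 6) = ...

reason(slot 6) = RD_PORT

#0 MUL src=r0,r6 dispatched  <A:3 Mu:1 Ld:2 B:1 rd:5 wr:1>
#1 BR src=- dispatched  <A:3 Mu:1 Ld:2 B:0 rd:5 wr:1>
#2 MEM src=r0,r2 dispatched  <A:3 Mu:1 Ld:1 B:0 rd:3 wr:1>
#3 MUL src=r1,r4 dispatched  <A:3 Mu:0 Ld:1 B:0 rd:1 wr:0>
#4 MEM src=r2 held:WR_PORT  <A:3 Mu:0 Ld:1 B:0 rd:1 wr:0>
#5 ALU src=r6,r2 held:RD_PORT  <A:3 Mu:0 Ld:1 B:0 rd:1 wr:0>
#6 ALU src=r6,r2 held:RD_PORT  <A:3 Mu:0 Ld:1 B:0 rd:1 wr:0>
#7 MUL src=r5,r1 held:FU  <A:3 Mu:0 Ld:1 B:0 rd:1 wr:0>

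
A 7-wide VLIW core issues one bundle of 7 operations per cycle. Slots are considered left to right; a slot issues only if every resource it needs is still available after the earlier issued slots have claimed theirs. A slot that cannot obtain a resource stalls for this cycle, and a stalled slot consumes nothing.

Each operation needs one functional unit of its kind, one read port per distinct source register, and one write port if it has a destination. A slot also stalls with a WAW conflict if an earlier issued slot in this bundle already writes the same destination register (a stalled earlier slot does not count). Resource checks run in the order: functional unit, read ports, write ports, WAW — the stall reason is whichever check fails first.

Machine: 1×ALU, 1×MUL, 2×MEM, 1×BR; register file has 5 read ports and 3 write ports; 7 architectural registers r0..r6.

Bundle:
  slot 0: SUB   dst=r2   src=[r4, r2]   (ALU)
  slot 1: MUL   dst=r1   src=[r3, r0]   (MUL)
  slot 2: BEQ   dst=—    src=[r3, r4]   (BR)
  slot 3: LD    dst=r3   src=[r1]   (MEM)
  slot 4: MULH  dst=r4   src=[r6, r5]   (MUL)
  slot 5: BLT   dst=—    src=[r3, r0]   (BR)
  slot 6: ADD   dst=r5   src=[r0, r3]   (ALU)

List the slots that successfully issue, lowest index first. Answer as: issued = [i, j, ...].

[0] ALU needs rd=2 wr=1: ok; after: ALU=0 MUL=1 MEM=2 BR=1, R=3, W=2
[1] MUL needs rd=2 wr=1: ok; after: ALU=0 MUL=0 MEM=2 BR=1, R=1, W=1
[2] BR needs rd=2 wr=0: RD_PORT; after: ALU=0 MUL=0 MEM=2 BR=1, R=1, W=1
[3] MEM needs rd=1 wr=1: ok; after: ALU=0 MUL=0 MEM=1 BR=1, R=0, W=0
[4] MUL needs rd=2 wr=1: FU; after: ALU=0 MUL=0 MEM=1 BR=1, R=0, W=0
[5] BR needs rd=2 wr=0: RD_PORT; after: ALU=0 MUL=0 MEM=1 BR=1, R=0, W=0
[6] ALU needs rd=2 wr=1: FU; after: ALU=0 MUL=0 MEM=1 BR=1, R=0, W=0

issued = [0, 1, 3]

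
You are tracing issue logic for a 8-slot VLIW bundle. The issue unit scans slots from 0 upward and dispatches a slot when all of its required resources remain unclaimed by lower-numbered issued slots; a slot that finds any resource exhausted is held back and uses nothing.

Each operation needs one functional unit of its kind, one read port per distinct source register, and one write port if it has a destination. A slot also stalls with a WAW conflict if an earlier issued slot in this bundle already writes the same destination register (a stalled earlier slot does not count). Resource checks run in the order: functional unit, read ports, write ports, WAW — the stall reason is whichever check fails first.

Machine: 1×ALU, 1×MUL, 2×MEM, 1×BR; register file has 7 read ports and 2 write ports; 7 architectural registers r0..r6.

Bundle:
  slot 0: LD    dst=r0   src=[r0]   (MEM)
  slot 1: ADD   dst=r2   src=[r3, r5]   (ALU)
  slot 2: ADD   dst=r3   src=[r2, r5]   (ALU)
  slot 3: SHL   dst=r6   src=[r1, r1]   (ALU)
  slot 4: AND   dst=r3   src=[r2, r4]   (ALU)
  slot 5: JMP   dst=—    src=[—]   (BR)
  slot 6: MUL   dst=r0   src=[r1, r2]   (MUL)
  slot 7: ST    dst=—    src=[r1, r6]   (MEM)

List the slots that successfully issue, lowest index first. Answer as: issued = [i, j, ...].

  0. MEM→r0 ⇒ go  {1A/1Mu/1Ld/1B | 6r 1w}
  1. ALU→r2 ⇒ go  {0A/1Mu/1Ld/1B | 4r 0w}
  2. ALU→r3 ⇒ no(FU)  {0A/1Mu/1Ld/1B | 4r 0w}
  3. ALU→r6 ⇒ no(FU)  {0A/1Mu/1Ld/1B | 4r 0w}
  4. ALU→r3 ⇒ no(FU)  {0A/1Mu/1Ld/1B | 4r 0w}
  5. BR ⇒ go  {0A/1Mu/1Ld/0B | 4r 0w}
  6. MUL→r0 ⇒ no(WR_PORT)  {0A/1Mu/1Ld/0B | 4r 0w}
  7. MEM ⇒ go  {0A/1Mu/0Ld/0B | 2r 0w}

issued = [0, 1, 5, 7]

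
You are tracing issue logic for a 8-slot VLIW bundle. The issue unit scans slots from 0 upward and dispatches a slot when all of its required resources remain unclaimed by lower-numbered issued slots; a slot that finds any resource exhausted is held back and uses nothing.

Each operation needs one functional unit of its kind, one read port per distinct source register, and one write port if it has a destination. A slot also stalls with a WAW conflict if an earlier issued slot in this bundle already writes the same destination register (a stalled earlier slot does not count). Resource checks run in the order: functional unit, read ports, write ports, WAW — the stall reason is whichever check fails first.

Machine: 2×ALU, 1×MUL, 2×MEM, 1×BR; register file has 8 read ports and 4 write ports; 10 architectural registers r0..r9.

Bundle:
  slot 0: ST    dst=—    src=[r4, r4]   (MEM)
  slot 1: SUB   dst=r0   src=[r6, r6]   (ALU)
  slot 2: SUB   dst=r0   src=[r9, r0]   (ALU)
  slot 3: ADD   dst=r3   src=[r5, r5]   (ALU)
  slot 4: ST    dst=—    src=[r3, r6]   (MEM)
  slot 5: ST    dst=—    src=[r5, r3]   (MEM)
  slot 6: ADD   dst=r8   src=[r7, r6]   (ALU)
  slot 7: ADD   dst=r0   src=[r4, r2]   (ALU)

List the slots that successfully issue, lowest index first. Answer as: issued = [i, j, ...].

(0) want 1×MEM +1rd +0wr — yes → AL2|MU1|ME1|BR1|rd7|wr4
(1) want 1×ALU +1rd +1wr — yes → AL1|MU1|ME1|BR1|rd6|wr3
(2) want 1×ALU +2rd +1wr — WAW → AL1|MU1|ME1|BR1|rd6|wr3
(3) want 1×ALU +1rd +1wr — yes → AL0|MU1|ME1|BR1|rd5|wr2
(4) want 1×MEM +2rd +0wr — yes → AL0|MU1|ME0|BR1|rd3|wr2
(5) want 1×MEM +2rd +0wr — FU → AL0|MU1|ME0|BR1|rd3|wr2
(6) want 1×ALU +2rd +1wr — FU → AL0|MU1|ME0|BR1|rd3|wr2
(7) want 1×ALU +2rd +1wr — FU → AL0|MU1|ME0|BR1|rd3|wr2

issued = [0, 1, 3, 4]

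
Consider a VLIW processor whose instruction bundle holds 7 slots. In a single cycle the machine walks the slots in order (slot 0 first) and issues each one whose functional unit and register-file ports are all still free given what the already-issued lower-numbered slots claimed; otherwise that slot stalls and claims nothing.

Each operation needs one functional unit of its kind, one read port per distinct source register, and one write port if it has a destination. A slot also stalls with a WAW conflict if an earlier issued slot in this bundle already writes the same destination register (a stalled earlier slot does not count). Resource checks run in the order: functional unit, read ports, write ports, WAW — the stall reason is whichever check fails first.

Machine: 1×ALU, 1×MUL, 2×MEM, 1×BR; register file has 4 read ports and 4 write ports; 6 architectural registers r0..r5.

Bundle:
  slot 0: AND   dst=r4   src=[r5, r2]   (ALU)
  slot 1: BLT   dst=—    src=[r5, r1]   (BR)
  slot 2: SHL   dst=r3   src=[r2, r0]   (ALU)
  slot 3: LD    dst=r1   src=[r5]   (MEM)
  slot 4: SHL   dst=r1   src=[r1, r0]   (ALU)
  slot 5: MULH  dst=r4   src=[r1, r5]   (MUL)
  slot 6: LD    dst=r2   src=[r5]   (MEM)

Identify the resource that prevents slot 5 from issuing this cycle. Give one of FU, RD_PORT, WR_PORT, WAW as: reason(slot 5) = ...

reason(slot 5) = RD_PORT

  0. ALU→r4 ⇒ go  {0A/1Mu/2Ld/1B | 2r 3w}
  1. BR ⇒ go  {0A/1Mu/2Ld/0B | 0r 3w}
  2. ALU→r3 ⇒ no(FU)  {0A/1Mu/2Ld/0B | 0r 3w}
  3. MEM→r1 ⇒ no(RD_PORT)  {0A/1Mu/2Ld/0B | 0r 3w}
  4. ALU→r1 ⇒ no(FU)  {0A/1Mu/2Ld/0B | 0r 3w}
  5. MUL→r4 ⇒ no(RD_PORT)  {0A/1Mu/2Ld/0B | 0r 3w}
  6. MEM→r2 ⇒ no(RD_PORT)  {0A/1Mu/2Ld/0B | 0r 3w}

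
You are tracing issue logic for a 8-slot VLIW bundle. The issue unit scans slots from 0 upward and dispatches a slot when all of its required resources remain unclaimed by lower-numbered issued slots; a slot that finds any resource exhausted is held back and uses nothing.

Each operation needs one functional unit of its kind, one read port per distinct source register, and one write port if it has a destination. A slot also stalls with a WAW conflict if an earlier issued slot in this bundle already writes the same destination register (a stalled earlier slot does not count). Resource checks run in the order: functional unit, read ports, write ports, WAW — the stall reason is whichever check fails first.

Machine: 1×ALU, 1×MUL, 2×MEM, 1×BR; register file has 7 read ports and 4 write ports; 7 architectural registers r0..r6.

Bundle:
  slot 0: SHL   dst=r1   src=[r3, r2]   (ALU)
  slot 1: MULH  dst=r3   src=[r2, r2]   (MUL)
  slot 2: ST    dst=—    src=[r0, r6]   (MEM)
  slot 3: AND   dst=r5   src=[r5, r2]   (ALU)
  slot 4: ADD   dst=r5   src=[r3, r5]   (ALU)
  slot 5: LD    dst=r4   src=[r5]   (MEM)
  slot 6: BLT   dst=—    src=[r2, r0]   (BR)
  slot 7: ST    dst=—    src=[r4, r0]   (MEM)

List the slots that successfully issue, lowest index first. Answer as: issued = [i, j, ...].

(0) want 1×ALU +2rd +1wr — yes → AL0|MU1|ME2|BR1|rd5|wr3
(1) want 1×MUL +1rd +1wr — yes → AL0|MU0|ME2|BR1|rd4|wr2
(2) want 1×MEM +2rd +0wr — yes → AL0|MU0|ME1|BR1|rd2|wr2
(3) want 1×ALU +2rd +1wr — FU → AL0|MU0|ME1|BR1|rd2|wr2
(4) want 1×ALU +2rd +1wr — FU → AL0|MU0|ME1|BR1|rd2|wr2
(5) want 1×MEM +1rd +1wr — yes → AL0|MU0|ME0|BR1|rd1|wr1
(6) want 1×BR +2rd +0wr — RD_PORT → AL0|MU0|ME0|BR1|rd1|wr1
(7) want 1×MEM +2rd +0wr — FU → AL0|MU0|ME0|BR1|rd1|wr1

issued = [0, 1, 2, 5]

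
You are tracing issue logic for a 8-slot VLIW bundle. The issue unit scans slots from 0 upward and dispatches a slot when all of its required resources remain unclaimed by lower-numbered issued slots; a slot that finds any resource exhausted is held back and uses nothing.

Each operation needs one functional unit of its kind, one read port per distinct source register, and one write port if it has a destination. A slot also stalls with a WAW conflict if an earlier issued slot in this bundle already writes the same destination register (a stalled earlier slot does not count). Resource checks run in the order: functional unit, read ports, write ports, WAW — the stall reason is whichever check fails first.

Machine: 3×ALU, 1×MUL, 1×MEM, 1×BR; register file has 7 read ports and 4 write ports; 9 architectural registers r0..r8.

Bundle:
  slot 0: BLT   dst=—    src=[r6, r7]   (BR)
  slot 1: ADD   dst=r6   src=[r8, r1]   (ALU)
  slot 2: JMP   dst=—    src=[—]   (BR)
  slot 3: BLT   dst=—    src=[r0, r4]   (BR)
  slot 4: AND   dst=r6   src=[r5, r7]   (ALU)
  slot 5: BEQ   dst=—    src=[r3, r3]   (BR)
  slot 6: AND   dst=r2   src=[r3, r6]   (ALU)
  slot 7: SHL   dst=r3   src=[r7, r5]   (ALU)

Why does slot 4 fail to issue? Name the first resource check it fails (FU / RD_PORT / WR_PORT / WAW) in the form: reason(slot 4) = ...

slot 0 (BR): ISSUE — free A3,Mu1,Ld1,B0 rp5 wp4
slot 1 (ALU): ISSUE — free A2,Mu1,Ld1,B0 rp3 wp3
slot 2 (BR): stall FU — free A2,Mu1,Ld1,B0 rp3 wp3
slot 3 (BR): stall FU — free A2,Mu1,Ld1,B0 rp3 wp3
slot 4 (ALU): stall WAW — free A2,Mu1,Ld1,B0 rp3 wp3
slot 5 (BR): stall FU — free A2,Mu1,Ld1,B0 rp3 wp3
slot 6 (ALU): ISSUE — free A1,Mu1,Ld1,B0 rp1 wp2
slot 7 (ALU): stall RD_PORT — free A1,Mu1,Ld1,B0 rp1 wp2

reason(slot 4) = WAW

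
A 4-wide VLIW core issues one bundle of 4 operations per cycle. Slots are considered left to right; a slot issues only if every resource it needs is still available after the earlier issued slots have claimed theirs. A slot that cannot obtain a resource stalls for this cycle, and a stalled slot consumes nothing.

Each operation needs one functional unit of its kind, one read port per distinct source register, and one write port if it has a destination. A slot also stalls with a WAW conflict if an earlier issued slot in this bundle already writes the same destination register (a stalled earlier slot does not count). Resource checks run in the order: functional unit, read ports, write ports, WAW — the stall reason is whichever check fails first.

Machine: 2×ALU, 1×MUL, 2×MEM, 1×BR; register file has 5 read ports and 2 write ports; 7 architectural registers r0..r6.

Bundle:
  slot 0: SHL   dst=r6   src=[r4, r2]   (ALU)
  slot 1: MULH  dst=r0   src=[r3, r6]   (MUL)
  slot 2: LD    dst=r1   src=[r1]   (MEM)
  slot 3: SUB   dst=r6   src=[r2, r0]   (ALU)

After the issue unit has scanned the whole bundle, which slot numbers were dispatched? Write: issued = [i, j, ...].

issued = [0, 1]

(0) want 1×ALU +2rd +1wr — yes → AL1|MU1|ME2|BR1|rd3|wr1
(1) want 1×MUL +2rd +1wr — yes → AL1|MU0|ME2|BR1|rd1|wr0
(2) want 1×MEM +1rd +1wr — WR_PORT → AL1|MU0|ME2|BR1|rd1|wr0
(3) want 1×ALU +2rd +1wr — RD_PORT → AL1|MU0|ME2|BR1|rd1|wr0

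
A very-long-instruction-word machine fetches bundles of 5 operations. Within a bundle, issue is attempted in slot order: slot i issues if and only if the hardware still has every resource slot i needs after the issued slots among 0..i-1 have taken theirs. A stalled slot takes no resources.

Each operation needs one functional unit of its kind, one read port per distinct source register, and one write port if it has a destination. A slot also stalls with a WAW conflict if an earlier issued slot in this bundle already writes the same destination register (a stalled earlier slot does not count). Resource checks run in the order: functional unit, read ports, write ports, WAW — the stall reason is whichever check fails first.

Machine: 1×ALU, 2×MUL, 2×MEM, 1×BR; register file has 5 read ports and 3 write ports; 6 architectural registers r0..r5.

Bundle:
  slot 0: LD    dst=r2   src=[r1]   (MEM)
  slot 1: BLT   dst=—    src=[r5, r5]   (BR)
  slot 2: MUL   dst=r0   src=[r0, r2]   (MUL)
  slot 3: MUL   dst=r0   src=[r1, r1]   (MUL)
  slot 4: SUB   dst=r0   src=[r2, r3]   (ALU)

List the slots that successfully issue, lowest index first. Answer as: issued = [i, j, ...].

[0] MEM needs rd=1 wr=1: ok; after: ALU=1 MUL=2 MEM=1 BR=1, R=4, W=2
[1] BR needs rd=1 wr=0: ok; after: ALU=1 MUL=2 MEM=1 BR=0, R=3, W=2
[2] MUL needs rd=2 wr=1: ok; after: ALU=1 MUL=1 MEM=1 BR=0, R=1, W=1
[3] MUL needs rd=1 wr=1: WAW; after: ALU=1 MUL=1 MEM=1 BR=0, R=1, W=1
[4] ALU needs rd=2 wr=1: RD_PORT; after: ALU=1 MUL=1 MEM=1 BR=0, R=1, W=1

issued = [0, 1, 2]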